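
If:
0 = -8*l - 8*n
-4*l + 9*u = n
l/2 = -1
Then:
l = -2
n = 2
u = -2/3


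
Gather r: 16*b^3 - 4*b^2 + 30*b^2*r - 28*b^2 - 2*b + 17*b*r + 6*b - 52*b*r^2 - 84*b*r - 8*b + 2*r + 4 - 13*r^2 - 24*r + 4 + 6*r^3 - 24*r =16*b^3 - 32*b^2 - 4*b + 6*r^3 + r^2*(-52*b - 13) + r*(30*b^2 - 67*b - 46) + 8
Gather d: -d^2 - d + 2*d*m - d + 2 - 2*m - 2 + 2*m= -d^2 + d*(2*m - 2)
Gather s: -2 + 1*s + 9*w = s + 9*w - 2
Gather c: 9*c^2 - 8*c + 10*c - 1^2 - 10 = 9*c^2 + 2*c - 11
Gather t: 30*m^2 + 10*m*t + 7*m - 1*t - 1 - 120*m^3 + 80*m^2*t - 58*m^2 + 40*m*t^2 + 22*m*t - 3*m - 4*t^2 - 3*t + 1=-120*m^3 - 28*m^2 + 4*m + t^2*(40*m - 4) + t*(80*m^2 + 32*m - 4)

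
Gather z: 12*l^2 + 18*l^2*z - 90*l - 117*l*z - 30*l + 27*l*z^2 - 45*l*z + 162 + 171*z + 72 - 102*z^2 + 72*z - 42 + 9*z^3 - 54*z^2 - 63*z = 12*l^2 - 120*l + 9*z^3 + z^2*(27*l - 156) + z*(18*l^2 - 162*l + 180) + 192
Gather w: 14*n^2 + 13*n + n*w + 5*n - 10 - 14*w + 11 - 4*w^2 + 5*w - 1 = 14*n^2 + 18*n - 4*w^2 + w*(n - 9)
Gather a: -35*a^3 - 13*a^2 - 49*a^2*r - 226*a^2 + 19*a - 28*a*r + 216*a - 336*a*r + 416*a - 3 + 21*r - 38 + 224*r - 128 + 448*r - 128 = -35*a^3 + a^2*(-49*r - 239) + a*(651 - 364*r) + 693*r - 297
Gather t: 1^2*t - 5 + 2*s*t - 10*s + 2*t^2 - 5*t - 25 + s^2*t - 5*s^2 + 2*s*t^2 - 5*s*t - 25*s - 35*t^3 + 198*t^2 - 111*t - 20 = -5*s^2 - 35*s - 35*t^3 + t^2*(2*s + 200) + t*(s^2 - 3*s - 115) - 50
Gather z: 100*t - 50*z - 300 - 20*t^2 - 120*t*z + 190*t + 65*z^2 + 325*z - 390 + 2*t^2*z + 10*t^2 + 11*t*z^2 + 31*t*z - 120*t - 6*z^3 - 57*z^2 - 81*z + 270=-10*t^2 + 170*t - 6*z^3 + z^2*(11*t + 8) + z*(2*t^2 - 89*t + 194) - 420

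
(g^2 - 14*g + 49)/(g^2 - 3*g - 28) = (g - 7)/(g + 4)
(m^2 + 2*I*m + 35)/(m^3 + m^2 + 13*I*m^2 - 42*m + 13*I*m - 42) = (m - 5*I)/(m^2 + m*(1 + 6*I) + 6*I)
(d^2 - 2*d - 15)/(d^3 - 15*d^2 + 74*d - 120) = (d + 3)/(d^2 - 10*d + 24)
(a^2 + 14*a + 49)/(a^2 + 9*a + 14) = (a + 7)/(a + 2)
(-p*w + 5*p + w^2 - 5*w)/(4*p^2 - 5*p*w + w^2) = (5 - w)/(4*p - w)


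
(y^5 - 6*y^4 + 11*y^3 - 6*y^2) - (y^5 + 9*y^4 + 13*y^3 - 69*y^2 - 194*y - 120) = -15*y^4 - 2*y^3 + 63*y^2 + 194*y + 120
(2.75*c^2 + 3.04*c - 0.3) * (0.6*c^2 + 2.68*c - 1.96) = 1.65*c^4 + 9.194*c^3 + 2.5772*c^2 - 6.7624*c + 0.588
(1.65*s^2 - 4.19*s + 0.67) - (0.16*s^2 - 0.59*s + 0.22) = 1.49*s^2 - 3.6*s + 0.45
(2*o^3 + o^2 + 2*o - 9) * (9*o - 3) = 18*o^4 + 3*o^3 + 15*o^2 - 87*o + 27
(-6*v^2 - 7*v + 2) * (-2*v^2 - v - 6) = 12*v^4 + 20*v^3 + 39*v^2 + 40*v - 12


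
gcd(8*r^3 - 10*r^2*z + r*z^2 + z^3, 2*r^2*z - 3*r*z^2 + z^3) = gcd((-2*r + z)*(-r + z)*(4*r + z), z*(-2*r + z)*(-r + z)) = 2*r^2 - 3*r*z + z^2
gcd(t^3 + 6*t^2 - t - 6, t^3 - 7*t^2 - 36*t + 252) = t + 6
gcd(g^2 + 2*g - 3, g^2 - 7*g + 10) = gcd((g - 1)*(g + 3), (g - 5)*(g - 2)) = 1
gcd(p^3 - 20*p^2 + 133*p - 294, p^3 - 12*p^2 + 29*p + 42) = p^2 - 13*p + 42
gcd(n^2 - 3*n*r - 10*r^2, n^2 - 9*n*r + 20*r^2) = -n + 5*r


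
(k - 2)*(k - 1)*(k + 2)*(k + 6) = k^4 + 5*k^3 - 10*k^2 - 20*k + 24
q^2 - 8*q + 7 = (q - 7)*(q - 1)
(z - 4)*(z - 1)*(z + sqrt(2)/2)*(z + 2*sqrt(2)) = z^4 - 5*z^3 + 5*sqrt(2)*z^3/2 - 25*sqrt(2)*z^2/2 + 6*z^2 - 10*z + 10*sqrt(2)*z + 8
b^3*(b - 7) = b^4 - 7*b^3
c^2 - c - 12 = (c - 4)*(c + 3)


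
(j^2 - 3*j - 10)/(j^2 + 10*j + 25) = (j^2 - 3*j - 10)/(j^2 + 10*j + 25)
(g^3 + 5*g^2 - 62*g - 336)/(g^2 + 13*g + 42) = g - 8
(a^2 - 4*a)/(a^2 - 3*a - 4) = a/(a + 1)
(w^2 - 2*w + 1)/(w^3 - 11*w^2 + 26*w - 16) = (w - 1)/(w^2 - 10*w + 16)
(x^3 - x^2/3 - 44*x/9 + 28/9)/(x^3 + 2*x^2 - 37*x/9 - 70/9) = (3*x - 2)/(3*x + 5)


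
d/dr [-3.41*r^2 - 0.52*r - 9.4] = -6.82*r - 0.52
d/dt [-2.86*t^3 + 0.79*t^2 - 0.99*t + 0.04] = -8.58*t^2 + 1.58*t - 0.99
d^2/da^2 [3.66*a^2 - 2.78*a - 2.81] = 7.32000000000000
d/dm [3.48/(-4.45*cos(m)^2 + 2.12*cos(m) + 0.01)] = (7.3776 - 30.972*cos(m))*sin(m)/(-4.45*cos(m)^2 + 2.12*cos(m) + 0.01)^2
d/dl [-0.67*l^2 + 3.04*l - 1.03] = 3.04 - 1.34*l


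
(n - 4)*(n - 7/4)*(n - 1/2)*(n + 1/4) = n^4 - 6*n^3 + 133*n^2/16 - 33*n/32 - 7/8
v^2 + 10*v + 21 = (v + 3)*(v + 7)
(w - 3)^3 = w^3 - 9*w^2 + 27*w - 27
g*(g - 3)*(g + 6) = g^3 + 3*g^2 - 18*g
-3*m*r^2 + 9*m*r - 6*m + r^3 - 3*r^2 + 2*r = (-3*m + r)*(r - 2)*(r - 1)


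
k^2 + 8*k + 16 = (k + 4)^2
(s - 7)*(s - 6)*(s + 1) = s^3 - 12*s^2 + 29*s + 42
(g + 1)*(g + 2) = g^2 + 3*g + 2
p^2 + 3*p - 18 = (p - 3)*(p + 6)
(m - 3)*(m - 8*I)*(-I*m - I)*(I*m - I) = m^4 - 3*m^3 - 8*I*m^3 - m^2 + 24*I*m^2 + 3*m + 8*I*m - 24*I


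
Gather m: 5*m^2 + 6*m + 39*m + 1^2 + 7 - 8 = 5*m^2 + 45*m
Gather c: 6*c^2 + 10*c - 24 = 6*c^2 + 10*c - 24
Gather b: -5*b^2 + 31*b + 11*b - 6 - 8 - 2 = -5*b^2 + 42*b - 16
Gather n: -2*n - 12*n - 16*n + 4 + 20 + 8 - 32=-30*n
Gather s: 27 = 27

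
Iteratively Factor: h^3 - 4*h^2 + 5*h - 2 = (h - 1)*(h^2 - 3*h + 2) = (h - 2)*(h - 1)*(h - 1)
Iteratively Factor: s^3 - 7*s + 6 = (s - 2)*(s^2 + 2*s - 3) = (s - 2)*(s + 3)*(s - 1)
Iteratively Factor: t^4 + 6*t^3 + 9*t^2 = (t)*(t^3 + 6*t^2 + 9*t) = t^2*(t^2 + 6*t + 9) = t^2*(t + 3)*(t + 3)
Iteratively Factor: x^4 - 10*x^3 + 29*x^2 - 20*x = (x - 5)*(x^3 - 5*x^2 + 4*x) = x*(x - 5)*(x^2 - 5*x + 4) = x*(x - 5)*(x - 1)*(x - 4)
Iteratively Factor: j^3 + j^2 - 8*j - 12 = (j + 2)*(j^2 - j - 6) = (j + 2)^2*(j - 3)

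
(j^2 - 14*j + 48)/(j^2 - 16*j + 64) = (j - 6)/(j - 8)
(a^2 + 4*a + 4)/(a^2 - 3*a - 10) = (a + 2)/(a - 5)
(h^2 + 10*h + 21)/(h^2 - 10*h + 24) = (h^2 + 10*h + 21)/(h^2 - 10*h + 24)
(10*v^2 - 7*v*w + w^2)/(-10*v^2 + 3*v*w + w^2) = (-5*v + w)/(5*v + w)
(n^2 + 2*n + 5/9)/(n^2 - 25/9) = (3*n + 1)/(3*n - 5)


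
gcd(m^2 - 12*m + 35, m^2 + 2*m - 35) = m - 5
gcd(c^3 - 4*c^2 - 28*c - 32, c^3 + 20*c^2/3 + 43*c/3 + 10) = c + 2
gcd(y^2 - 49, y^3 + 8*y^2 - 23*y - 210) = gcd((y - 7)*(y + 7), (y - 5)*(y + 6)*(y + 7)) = y + 7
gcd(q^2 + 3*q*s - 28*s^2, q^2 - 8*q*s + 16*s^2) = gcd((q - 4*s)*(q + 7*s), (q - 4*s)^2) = q - 4*s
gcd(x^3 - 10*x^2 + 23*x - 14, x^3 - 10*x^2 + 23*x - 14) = x^3 - 10*x^2 + 23*x - 14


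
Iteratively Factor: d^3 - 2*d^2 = (d)*(d^2 - 2*d) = d*(d - 2)*(d)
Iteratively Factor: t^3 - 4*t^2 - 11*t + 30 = (t - 2)*(t^2 - 2*t - 15) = (t - 5)*(t - 2)*(t + 3)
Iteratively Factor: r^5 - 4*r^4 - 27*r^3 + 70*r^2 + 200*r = (r - 5)*(r^4 + r^3 - 22*r^2 - 40*r) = r*(r - 5)*(r^3 + r^2 - 22*r - 40) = r*(r - 5)^2*(r^2 + 6*r + 8) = r*(r - 5)^2*(r + 2)*(r + 4)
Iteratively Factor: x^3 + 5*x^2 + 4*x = (x + 4)*(x^2 + x) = x*(x + 4)*(x + 1)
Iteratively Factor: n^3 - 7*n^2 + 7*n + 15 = (n - 5)*(n^2 - 2*n - 3) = (n - 5)*(n + 1)*(n - 3)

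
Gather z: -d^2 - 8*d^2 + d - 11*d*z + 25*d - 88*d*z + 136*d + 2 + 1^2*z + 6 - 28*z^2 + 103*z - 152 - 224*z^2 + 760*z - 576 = -9*d^2 + 162*d - 252*z^2 + z*(864 - 99*d) - 720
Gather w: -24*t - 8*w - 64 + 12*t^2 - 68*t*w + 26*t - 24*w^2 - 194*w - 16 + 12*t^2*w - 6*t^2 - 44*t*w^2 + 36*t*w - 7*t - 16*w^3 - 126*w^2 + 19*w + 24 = 6*t^2 - 5*t - 16*w^3 + w^2*(-44*t - 150) + w*(12*t^2 - 32*t - 183) - 56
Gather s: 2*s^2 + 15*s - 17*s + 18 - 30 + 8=2*s^2 - 2*s - 4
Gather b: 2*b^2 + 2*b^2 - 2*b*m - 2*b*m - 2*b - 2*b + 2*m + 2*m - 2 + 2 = 4*b^2 + b*(-4*m - 4) + 4*m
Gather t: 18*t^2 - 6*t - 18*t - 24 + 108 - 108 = 18*t^2 - 24*t - 24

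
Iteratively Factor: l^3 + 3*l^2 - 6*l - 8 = (l + 1)*(l^2 + 2*l - 8) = (l + 1)*(l + 4)*(l - 2)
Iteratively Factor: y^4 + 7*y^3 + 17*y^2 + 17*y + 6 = (y + 1)*(y^3 + 6*y^2 + 11*y + 6) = (y + 1)*(y + 3)*(y^2 + 3*y + 2) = (y + 1)^2*(y + 3)*(y + 2)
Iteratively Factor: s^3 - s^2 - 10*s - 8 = (s + 2)*(s^2 - 3*s - 4) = (s + 1)*(s + 2)*(s - 4)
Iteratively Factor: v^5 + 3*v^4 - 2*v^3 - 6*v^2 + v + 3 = (v + 1)*(v^4 + 2*v^3 - 4*v^2 - 2*v + 3) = (v - 1)*(v + 1)*(v^3 + 3*v^2 - v - 3) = (v - 1)*(v + 1)^2*(v^2 + 2*v - 3) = (v - 1)*(v + 1)^2*(v + 3)*(v - 1)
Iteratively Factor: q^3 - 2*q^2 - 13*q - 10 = (q + 1)*(q^2 - 3*q - 10) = (q + 1)*(q + 2)*(q - 5)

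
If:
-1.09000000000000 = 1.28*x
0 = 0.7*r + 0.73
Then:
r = -1.04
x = -0.85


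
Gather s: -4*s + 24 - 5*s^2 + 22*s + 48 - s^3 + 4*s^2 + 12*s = -s^3 - s^2 + 30*s + 72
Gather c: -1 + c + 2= c + 1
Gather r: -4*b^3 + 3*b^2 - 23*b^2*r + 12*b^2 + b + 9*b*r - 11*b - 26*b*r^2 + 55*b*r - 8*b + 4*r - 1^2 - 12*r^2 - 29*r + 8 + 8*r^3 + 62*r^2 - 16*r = -4*b^3 + 15*b^2 - 18*b + 8*r^3 + r^2*(50 - 26*b) + r*(-23*b^2 + 64*b - 41) + 7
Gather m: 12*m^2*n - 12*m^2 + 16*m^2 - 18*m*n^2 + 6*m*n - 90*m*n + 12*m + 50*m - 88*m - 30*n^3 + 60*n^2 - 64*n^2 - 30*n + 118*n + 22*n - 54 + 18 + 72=m^2*(12*n + 4) + m*(-18*n^2 - 84*n - 26) - 30*n^3 - 4*n^2 + 110*n + 36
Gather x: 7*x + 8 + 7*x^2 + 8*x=7*x^2 + 15*x + 8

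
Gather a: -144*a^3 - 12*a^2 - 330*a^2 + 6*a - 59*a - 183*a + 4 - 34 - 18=-144*a^3 - 342*a^2 - 236*a - 48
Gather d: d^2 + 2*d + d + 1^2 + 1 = d^2 + 3*d + 2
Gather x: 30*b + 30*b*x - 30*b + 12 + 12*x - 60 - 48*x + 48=x*(30*b - 36)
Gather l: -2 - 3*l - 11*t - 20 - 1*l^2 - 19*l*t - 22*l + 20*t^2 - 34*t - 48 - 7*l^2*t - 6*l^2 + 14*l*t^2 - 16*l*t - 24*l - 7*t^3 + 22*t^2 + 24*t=l^2*(-7*t - 7) + l*(14*t^2 - 35*t - 49) - 7*t^3 + 42*t^2 - 21*t - 70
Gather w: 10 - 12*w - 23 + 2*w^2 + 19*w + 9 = 2*w^2 + 7*w - 4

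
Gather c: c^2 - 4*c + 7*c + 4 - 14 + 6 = c^2 + 3*c - 4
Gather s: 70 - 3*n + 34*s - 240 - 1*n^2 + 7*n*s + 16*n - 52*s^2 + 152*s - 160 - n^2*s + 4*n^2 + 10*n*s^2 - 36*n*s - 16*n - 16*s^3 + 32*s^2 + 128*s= 3*n^2 - 3*n - 16*s^3 + s^2*(10*n - 20) + s*(-n^2 - 29*n + 314) - 330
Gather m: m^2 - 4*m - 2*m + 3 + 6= m^2 - 6*m + 9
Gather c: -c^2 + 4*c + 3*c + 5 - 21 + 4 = -c^2 + 7*c - 12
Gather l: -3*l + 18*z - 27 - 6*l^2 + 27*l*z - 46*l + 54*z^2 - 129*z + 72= -6*l^2 + l*(27*z - 49) + 54*z^2 - 111*z + 45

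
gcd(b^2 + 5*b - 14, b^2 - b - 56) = b + 7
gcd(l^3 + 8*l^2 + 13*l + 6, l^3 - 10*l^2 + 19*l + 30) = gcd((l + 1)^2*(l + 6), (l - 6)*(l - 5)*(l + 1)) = l + 1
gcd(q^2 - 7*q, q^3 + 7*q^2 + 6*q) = q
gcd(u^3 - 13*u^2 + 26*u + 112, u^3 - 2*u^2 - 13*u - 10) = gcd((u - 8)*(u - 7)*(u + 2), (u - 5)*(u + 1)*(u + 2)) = u + 2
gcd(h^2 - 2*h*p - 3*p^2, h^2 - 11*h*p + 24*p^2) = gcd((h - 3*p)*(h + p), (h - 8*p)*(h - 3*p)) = -h + 3*p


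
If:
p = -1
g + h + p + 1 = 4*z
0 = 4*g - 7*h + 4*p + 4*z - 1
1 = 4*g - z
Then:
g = 19/85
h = -11/17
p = -1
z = -9/85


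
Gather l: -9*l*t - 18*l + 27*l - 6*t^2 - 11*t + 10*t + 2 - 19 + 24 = l*(9 - 9*t) - 6*t^2 - t + 7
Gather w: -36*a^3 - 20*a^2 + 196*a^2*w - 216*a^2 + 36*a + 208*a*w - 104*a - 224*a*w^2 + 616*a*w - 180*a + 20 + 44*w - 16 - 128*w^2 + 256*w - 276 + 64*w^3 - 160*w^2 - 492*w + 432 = -36*a^3 - 236*a^2 - 248*a + 64*w^3 + w^2*(-224*a - 288) + w*(196*a^2 + 824*a - 192) + 160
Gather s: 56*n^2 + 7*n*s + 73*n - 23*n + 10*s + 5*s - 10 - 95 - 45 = 56*n^2 + 50*n + s*(7*n + 15) - 150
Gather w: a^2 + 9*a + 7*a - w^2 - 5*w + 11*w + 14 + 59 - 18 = a^2 + 16*a - w^2 + 6*w + 55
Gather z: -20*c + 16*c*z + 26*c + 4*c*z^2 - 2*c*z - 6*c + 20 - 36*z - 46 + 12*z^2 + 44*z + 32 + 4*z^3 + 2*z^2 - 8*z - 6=14*c*z + 4*z^3 + z^2*(4*c + 14)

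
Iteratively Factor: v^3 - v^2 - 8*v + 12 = (v - 2)*(v^2 + v - 6) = (v - 2)^2*(v + 3)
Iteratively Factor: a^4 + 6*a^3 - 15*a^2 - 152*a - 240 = (a + 3)*(a^3 + 3*a^2 - 24*a - 80) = (a + 3)*(a + 4)*(a^2 - a - 20) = (a - 5)*(a + 3)*(a + 4)*(a + 4)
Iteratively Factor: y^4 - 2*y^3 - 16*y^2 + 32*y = (y)*(y^3 - 2*y^2 - 16*y + 32) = y*(y - 4)*(y^2 + 2*y - 8) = y*(y - 4)*(y + 4)*(y - 2)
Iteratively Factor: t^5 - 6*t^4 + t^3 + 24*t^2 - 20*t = (t - 1)*(t^4 - 5*t^3 - 4*t^2 + 20*t) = (t - 2)*(t - 1)*(t^3 - 3*t^2 - 10*t) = t*(t - 2)*(t - 1)*(t^2 - 3*t - 10) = t*(t - 2)*(t - 1)*(t + 2)*(t - 5)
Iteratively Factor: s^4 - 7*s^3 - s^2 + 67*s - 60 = (s - 4)*(s^3 - 3*s^2 - 13*s + 15) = (s - 4)*(s + 3)*(s^2 - 6*s + 5) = (s - 5)*(s - 4)*(s + 3)*(s - 1)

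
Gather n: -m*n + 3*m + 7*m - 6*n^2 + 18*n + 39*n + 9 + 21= 10*m - 6*n^2 + n*(57 - m) + 30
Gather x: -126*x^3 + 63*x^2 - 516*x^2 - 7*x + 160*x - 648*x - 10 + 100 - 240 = -126*x^3 - 453*x^2 - 495*x - 150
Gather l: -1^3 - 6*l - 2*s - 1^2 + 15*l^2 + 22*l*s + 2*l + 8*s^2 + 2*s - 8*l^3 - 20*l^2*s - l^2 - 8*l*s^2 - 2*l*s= -8*l^3 + l^2*(14 - 20*s) + l*(-8*s^2 + 20*s - 4) + 8*s^2 - 2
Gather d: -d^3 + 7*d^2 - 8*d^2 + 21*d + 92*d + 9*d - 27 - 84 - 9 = -d^3 - d^2 + 122*d - 120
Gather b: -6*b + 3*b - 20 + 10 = -3*b - 10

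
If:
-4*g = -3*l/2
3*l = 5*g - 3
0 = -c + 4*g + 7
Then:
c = 3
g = -1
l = -8/3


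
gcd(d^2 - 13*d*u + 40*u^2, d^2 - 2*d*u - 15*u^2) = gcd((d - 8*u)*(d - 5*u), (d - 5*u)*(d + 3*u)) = -d + 5*u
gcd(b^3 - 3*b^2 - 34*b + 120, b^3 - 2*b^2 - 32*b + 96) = b^2 + 2*b - 24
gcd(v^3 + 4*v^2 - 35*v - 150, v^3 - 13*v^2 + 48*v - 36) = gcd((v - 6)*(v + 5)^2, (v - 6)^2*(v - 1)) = v - 6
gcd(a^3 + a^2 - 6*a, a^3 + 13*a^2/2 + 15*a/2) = a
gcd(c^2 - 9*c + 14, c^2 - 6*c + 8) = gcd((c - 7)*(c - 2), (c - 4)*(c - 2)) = c - 2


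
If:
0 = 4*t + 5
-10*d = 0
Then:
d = 0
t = -5/4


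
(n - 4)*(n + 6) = n^2 + 2*n - 24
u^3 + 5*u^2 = u^2*(u + 5)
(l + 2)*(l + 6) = l^2 + 8*l + 12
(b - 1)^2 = b^2 - 2*b + 1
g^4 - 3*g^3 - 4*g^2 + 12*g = g*(g - 3)*(g - 2)*(g + 2)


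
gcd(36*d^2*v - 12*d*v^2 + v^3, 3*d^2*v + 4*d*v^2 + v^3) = v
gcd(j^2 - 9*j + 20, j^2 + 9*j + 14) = 1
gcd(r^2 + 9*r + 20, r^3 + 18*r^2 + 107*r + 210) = r + 5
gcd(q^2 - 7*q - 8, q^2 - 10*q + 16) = q - 8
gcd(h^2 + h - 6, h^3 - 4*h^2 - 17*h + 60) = 1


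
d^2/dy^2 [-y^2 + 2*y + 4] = -2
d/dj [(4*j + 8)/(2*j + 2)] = -2/(j + 1)^2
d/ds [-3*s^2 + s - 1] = 1 - 6*s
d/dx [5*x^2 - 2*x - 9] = 10*x - 2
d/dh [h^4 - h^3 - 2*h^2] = h*(4*h^2 - 3*h - 4)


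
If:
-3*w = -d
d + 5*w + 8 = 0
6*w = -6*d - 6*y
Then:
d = -3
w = -1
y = 4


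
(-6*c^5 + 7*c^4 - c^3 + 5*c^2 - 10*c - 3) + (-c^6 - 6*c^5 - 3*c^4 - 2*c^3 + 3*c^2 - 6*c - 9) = -c^6 - 12*c^5 + 4*c^4 - 3*c^3 + 8*c^2 - 16*c - 12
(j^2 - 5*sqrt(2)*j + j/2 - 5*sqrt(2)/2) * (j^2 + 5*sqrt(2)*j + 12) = j^4 + j^3/2 - 38*j^2 - 60*sqrt(2)*j - 19*j - 30*sqrt(2)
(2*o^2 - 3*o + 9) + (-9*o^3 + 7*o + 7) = -9*o^3 + 2*o^2 + 4*o + 16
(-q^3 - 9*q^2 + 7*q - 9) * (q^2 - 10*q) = -q^5 + q^4 + 97*q^3 - 79*q^2 + 90*q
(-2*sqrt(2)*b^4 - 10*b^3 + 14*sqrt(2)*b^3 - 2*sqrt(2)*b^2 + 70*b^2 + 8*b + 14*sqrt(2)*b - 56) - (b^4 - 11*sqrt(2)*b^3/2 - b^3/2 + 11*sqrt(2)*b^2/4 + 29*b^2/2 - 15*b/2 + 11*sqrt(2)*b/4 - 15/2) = -2*sqrt(2)*b^4 - b^4 - 19*b^3/2 + 39*sqrt(2)*b^3/2 - 19*sqrt(2)*b^2/4 + 111*b^2/2 + 31*b/2 + 45*sqrt(2)*b/4 - 97/2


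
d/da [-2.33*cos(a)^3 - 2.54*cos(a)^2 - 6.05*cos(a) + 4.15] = (6.99*cos(a)^2 + 5.08*cos(a) + 6.05)*sin(a)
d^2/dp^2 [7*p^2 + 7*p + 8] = 14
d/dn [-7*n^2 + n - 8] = 1 - 14*n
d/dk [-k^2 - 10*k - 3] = -2*k - 10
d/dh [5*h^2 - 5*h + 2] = 10*h - 5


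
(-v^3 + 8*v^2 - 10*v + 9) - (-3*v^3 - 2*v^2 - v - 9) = 2*v^3 + 10*v^2 - 9*v + 18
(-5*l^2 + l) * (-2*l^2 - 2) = 10*l^4 - 2*l^3 + 10*l^2 - 2*l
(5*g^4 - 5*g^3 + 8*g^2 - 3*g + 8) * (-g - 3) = -5*g^5 - 10*g^4 + 7*g^3 - 21*g^2 + g - 24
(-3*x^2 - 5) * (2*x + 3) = -6*x^3 - 9*x^2 - 10*x - 15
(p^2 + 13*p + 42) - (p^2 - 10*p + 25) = 23*p + 17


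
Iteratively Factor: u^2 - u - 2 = (u + 1)*(u - 2)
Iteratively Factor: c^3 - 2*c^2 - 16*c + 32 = (c + 4)*(c^2 - 6*c + 8) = (c - 4)*(c + 4)*(c - 2)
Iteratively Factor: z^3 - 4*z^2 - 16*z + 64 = (z - 4)*(z^2 - 16) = (z - 4)^2*(z + 4)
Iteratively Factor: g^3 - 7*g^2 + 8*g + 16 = (g - 4)*(g^2 - 3*g - 4) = (g - 4)^2*(g + 1)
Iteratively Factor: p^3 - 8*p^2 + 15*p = (p)*(p^2 - 8*p + 15) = p*(p - 5)*(p - 3)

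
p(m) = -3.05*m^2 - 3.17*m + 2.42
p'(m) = -6.1*m - 3.17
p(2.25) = -20.15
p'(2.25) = -16.90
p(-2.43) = -7.89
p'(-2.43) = 11.65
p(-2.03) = -3.71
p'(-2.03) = 9.21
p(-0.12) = 2.76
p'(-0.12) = -2.44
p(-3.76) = -28.78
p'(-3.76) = 19.77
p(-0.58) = 3.23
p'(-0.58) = 0.37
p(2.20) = -19.32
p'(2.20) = -16.59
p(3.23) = -39.64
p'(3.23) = -22.87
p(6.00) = -126.40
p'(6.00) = -39.77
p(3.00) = -34.54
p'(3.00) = -21.47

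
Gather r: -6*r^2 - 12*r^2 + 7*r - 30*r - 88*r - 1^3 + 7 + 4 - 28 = -18*r^2 - 111*r - 18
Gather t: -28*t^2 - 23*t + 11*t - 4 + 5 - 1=-28*t^2 - 12*t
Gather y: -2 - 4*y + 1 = -4*y - 1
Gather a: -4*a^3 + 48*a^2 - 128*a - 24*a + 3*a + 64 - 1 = -4*a^3 + 48*a^2 - 149*a + 63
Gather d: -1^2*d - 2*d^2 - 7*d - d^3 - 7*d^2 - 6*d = -d^3 - 9*d^2 - 14*d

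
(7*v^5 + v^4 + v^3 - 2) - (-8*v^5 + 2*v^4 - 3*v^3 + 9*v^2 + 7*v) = 15*v^5 - v^4 + 4*v^3 - 9*v^2 - 7*v - 2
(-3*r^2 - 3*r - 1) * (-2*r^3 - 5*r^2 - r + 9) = 6*r^5 + 21*r^4 + 20*r^3 - 19*r^2 - 26*r - 9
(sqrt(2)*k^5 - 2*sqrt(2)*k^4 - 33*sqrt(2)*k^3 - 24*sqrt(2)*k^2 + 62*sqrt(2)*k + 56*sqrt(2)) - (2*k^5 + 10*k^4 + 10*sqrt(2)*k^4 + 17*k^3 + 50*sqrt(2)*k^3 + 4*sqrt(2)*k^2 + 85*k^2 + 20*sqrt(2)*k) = -2*k^5 + sqrt(2)*k^5 - 12*sqrt(2)*k^4 - 10*k^4 - 83*sqrt(2)*k^3 - 17*k^3 - 85*k^2 - 28*sqrt(2)*k^2 + 42*sqrt(2)*k + 56*sqrt(2)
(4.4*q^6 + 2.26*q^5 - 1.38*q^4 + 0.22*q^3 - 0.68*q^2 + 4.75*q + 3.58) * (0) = 0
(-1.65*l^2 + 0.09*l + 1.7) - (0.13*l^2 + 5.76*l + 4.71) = -1.78*l^2 - 5.67*l - 3.01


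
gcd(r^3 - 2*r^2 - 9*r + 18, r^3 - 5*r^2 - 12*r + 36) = r^2 + r - 6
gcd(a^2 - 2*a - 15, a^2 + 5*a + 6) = a + 3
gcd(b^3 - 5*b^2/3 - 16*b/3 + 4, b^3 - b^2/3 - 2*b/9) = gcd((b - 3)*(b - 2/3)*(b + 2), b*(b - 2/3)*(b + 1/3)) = b - 2/3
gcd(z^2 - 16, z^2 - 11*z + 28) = z - 4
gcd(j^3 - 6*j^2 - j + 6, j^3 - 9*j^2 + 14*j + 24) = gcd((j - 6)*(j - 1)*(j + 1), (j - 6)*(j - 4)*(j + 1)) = j^2 - 5*j - 6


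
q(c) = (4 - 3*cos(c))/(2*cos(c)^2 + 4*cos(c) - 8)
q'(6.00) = -0.10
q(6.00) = -0.48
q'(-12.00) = 0.06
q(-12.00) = -0.46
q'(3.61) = 0.12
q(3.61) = -0.67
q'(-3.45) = -0.09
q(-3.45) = -0.69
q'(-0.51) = -0.08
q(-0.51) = -0.46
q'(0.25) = 0.09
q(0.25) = -0.49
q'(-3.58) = -0.12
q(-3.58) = -0.67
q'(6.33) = 0.02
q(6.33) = -0.50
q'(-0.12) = -0.06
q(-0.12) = -0.50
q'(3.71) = 0.14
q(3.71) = -0.66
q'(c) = (4 - 3*cos(c))*(4*sin(c)*cos(c) + 4*sin(c))/(2*cos(c)^2 + 4*cos(c) - 8)^2 + 3*sin(c)/(2*cos(c)^2 + 4*cos(c) - 8) = (-3*cos(c)^2 + 8*cos(c) - 4)*sin(c)/(2*(cos(c)^2 + 2*cos(c) - 4)^2)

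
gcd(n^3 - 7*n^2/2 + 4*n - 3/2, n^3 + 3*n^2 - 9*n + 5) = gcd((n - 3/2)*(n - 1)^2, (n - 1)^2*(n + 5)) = n^2 - 2*n + 1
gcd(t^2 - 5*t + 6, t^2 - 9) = t - 3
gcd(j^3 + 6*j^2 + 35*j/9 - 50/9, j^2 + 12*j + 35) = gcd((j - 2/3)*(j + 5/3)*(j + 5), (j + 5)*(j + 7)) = j + 5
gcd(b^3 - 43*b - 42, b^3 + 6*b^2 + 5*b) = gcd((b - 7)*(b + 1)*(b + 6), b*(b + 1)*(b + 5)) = b + 1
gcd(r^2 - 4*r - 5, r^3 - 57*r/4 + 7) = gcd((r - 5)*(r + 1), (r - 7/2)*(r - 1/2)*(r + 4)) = 1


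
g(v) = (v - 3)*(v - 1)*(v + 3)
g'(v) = (v - 3)*(v - 1) + (v - 3)*(v + 3) + (v - 1)*(v + 3) = 3*v^2 - 2*v - 9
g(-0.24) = 11.09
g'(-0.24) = -8.35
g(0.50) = 4.38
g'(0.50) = -9.25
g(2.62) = -3.46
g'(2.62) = 6.35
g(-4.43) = -57.69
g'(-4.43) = 58.73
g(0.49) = 4.47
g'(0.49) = -9.26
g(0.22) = 6.98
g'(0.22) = -9.29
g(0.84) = 1.33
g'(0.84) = -8.56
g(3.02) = 0.24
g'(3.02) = 12.32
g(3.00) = 0.00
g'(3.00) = 12.00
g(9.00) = 576.00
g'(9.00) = 216.00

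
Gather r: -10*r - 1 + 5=4 - 10*r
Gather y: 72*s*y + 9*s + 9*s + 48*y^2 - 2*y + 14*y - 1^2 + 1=18*s + 48*y^2 + y*(72*s + 12)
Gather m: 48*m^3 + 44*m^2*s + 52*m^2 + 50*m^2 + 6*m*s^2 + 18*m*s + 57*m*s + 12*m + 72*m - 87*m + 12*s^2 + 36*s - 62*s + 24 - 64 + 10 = 48*m^3 + m^2*(44*s + 102) + m*(6*s^2 + 75*s - 3) + 12*s^2 - 26*s - 30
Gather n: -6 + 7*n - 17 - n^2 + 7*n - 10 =-n^2 + 14*n - 33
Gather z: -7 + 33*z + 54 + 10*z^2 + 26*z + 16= 10*z^2 + 59*z + 63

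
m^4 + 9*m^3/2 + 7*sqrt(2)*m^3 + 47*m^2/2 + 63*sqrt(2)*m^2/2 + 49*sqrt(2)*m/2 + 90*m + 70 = (m + 1)*(m + 7/2)*(m + 2*sqrt(2))*(m + 5*sqrt(2))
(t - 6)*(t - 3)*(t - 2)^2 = t^4 - 13*t^3 + 58*t^2 - 108*t + 72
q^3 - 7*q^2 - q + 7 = (q - 7)*(q - 1)*(q + 1)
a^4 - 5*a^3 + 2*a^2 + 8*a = a*(a - 4)*(a - 2)*(a + 1)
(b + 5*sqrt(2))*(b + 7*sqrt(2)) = b^2 + 12*sqrt(2)*b + 70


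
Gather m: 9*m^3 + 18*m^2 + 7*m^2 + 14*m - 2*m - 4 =9*m^3 + 25*m^2 + 12*m - 4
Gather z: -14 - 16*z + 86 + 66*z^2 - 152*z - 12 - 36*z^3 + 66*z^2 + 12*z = -36*z^3 + 132*z^2 - 156*z + 60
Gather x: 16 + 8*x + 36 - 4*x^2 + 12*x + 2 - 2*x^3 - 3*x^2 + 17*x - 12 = -2*x^3 - 7*x^2 + 37*x + 42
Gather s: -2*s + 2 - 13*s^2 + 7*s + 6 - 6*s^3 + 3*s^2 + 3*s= -6*s^3 - 10*s^2 + 8*s + 8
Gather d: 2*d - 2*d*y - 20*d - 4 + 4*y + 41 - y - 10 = d*(-2*y - 18) + 3*y + 27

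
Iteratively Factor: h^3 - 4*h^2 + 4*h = (h - 2)*(h^2 - 2*h) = h*(h - 2)*(h - 2)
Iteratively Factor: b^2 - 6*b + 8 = (b - 4)*(b - 2)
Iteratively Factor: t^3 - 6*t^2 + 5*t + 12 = (t - 3)*(t^2 - 3*t - 4) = (t - 4)*(t - 3)*(t + 1)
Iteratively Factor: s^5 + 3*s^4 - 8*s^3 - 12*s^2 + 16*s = (s - 1)*(s^4 + 4*s^3 - 4*s^2 - 16*s) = (s - 1)*(s + 4)*(s^3 - 4*s) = (s - 1)*(s + 2)*(s + 4)*(s^2 - 2*s) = (s - 2)*(s - 1)*(s + 2)*(s + 4)*(s)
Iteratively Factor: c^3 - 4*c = (c - 2)*(c^2 + 2*c) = c*(c - 2)*(c + 2)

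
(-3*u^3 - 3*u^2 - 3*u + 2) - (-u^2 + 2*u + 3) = -3*u^3 - 2*u^2 - 5*u - 1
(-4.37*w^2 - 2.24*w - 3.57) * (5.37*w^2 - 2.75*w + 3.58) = -23.4669*w^4 - 0.0113000000000021*w^3 - 28.6555*w^2 + 1.7983*w - 12.7806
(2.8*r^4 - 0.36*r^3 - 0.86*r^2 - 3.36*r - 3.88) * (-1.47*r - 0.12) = -4.116*r^5 + 0.1932*r^4 + 1.3074*r^3 + 5.0424*r^2 + 6.1068*r + 0.4656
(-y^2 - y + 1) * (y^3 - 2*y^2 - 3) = -y^5 + y^4 + 3*y^3 + y^2 + 3*y - 3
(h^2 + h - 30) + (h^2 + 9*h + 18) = 2*h^2 + 10*h - 12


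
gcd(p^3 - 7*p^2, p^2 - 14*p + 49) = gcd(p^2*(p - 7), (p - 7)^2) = p - 7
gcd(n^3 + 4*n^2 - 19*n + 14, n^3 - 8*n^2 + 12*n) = n - 2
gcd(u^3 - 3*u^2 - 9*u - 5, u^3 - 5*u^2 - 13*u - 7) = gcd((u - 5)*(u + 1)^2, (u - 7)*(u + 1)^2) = u^2 + 2*u + 1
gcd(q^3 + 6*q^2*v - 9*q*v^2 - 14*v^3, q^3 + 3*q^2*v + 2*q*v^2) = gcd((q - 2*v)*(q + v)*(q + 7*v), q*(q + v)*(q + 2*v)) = q + v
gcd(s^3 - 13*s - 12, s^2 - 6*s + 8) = s - 4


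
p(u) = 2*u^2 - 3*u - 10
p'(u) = 4*u - 3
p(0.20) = -10.52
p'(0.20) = -2.20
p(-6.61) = 97.21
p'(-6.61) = -29.44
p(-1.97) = 3.67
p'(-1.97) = -10.88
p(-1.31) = -2.64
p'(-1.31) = -8.24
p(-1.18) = -3.68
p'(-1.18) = -7.72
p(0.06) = -10.17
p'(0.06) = -2.76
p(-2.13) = 5.46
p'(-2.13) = -11.52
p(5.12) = 27.07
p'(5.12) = 17.48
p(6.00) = 44.00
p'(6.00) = 21.00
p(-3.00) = 17.00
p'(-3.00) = -15.00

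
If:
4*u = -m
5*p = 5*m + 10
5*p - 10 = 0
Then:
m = 0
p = 2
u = 0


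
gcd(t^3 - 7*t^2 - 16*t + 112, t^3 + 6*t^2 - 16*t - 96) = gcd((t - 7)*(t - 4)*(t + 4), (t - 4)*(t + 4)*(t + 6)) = t^2 - 16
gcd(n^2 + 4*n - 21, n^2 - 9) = n - 3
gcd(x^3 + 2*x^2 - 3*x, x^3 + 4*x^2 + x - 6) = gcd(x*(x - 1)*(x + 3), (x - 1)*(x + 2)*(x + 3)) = x^2 + 2*x - 3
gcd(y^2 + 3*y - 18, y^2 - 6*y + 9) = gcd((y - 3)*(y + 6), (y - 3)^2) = y - 3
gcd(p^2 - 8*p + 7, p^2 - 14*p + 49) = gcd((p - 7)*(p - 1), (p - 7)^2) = p - 7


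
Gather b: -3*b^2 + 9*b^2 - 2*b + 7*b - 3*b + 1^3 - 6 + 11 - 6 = 6*b^2 + 2*b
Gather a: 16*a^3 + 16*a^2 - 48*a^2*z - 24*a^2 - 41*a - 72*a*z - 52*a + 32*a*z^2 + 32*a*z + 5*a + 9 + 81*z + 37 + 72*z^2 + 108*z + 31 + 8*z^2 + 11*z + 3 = 16*a^3 + a^2*(-48*z - 8) + a*(32*z^2 - 40*z - 88) + 80*z^2 + 200*z + 80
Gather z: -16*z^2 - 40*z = -16*z^2 - 40*z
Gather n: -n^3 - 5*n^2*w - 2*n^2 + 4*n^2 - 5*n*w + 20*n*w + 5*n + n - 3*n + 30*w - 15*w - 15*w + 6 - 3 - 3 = -n^3 + n^2*(2 - 5*w) + n*(15*w + 3)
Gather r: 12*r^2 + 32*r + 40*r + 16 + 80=12*r^2 + 72*r + 96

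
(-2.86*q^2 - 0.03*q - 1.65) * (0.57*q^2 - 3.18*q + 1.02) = -1.6302*q^4 + 9.0777*q^3 - 3.7623*q^2 + 5.2164*q - 1.683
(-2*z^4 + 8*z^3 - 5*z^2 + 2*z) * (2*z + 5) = -4*z^5 + 6*z^4 + 30*z^3 - 21*z^2 + 10*z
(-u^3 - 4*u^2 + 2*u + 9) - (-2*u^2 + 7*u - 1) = -u^3 - 2*u^2 - 5*u + 10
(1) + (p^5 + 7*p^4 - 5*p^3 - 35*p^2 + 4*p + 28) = p^5 + 7*p^4 - 5*p^3 - 35*p^2 + 4*p + 29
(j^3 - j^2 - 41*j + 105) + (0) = j^3 - j^2 - 41*j + 105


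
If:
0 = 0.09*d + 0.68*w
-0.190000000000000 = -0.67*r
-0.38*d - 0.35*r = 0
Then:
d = -0.26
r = 0.28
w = 0.03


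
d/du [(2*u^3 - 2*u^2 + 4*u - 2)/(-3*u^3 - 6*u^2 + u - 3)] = 2*(-9*u^4 + 14*u^3 - 7*u^2 - 6*u - 5)/(9*u^6 + 36*u^5 + 30*u^4 + 6*u^3 + 37*u^2 - 6*u + 9)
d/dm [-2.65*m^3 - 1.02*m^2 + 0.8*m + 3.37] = -7.95*m^2 - 2.04*m + 0.8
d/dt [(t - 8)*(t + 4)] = 2*t - 4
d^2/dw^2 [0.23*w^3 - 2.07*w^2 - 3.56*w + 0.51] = 1.38*w - 4.14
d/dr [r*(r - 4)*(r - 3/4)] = 3*r^2 - 19*r/2 + 3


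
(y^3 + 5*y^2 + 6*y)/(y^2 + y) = (y^2 + 5*y + 6)/(y + 1)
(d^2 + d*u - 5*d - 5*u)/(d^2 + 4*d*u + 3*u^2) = (d - 5)/(d + 3*u)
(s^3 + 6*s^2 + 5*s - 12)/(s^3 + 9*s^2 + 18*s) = (s^2 + 3*s - 4)/(s*(s + 6))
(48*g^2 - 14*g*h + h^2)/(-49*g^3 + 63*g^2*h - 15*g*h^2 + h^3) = (-48*g^2 + 14*g*h - h^2)/(49*g^3 - 63*g^2*h + 15*g*h^2 - h^3)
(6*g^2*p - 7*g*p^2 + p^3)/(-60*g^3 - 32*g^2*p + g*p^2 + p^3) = p*(-g + p)/(10*g^2 + 7*g*p + p^2)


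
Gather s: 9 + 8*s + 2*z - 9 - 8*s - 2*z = 0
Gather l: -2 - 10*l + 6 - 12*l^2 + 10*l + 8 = 12 - 12*l^2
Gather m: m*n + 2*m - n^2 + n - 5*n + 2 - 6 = m*(n + 2) - n^2 - 4*n - 4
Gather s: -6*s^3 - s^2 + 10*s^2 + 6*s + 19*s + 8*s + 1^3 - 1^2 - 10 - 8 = -6*s^3 + 9*s^2 + 33*s - 18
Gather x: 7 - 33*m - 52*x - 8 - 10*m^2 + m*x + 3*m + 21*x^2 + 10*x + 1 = -10*m^2 - 30*m + 21*x^2 + x*(m - 42)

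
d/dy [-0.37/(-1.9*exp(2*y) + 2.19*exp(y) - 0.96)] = (0.8103 - 1.406*exp(y))*exp(y)/(1.9*exp(2*y) - 2.19*exp(y) + 0.96)^2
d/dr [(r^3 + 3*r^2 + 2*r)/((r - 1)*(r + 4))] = (r^4 + 6*r^3 - 5*r^2 - 24*r - 8)/(r^4 + 6*r^3 + r^2 - 24*r + 16)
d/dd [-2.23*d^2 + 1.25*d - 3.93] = 1.25 - 4.46*d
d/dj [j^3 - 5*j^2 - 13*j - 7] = 3*j^2 - 10*j - 13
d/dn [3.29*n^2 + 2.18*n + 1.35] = 6.58*n + 2.18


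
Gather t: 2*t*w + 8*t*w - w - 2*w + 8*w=10*t*w + 5*w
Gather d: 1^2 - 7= -6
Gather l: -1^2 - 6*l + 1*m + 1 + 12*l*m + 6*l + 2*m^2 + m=12*l*m + 2*m^2 + 2*m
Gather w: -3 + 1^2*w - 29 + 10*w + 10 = 11*w - 22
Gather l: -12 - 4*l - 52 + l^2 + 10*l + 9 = l^2 + 6*l - 55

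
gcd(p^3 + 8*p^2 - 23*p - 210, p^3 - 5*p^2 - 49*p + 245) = p^2 + 2*p - 35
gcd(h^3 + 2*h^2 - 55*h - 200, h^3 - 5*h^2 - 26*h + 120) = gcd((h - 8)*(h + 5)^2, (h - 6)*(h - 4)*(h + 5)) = h + 5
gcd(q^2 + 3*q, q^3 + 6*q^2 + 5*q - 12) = q + 3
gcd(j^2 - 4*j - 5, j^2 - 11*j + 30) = j - 5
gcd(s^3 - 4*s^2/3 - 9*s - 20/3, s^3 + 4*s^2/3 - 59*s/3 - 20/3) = s - 4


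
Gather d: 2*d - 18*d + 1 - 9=-16*d - 8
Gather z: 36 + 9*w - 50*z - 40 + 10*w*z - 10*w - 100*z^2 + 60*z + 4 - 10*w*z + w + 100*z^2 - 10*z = 0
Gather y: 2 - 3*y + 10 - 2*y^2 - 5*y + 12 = -2*y^2 - 8*y + 24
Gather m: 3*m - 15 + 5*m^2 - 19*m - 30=5*m^2 - 16*m - 45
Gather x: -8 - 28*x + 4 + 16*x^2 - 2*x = 16*x^2 - 30*x - 4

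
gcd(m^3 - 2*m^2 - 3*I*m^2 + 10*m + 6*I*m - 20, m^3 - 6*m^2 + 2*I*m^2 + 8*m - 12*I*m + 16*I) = m^2 + m*(-2 + 2*I) - 4*I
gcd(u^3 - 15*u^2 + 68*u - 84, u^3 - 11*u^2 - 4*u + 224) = u - 7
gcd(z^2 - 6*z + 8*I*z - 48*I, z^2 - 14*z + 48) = z - 6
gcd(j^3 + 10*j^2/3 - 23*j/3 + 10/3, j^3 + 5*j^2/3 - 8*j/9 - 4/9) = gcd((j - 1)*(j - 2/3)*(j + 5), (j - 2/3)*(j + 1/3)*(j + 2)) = j - 2/3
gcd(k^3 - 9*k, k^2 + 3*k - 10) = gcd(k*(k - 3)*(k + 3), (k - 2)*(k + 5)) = 1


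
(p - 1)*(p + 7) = p^2 + 6*p - 7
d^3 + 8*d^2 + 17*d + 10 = (d + 1)*(d + 2)*(d + 5)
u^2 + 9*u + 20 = (u + 4)*(u + 5)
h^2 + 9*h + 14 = (h + 2)*(h + 7)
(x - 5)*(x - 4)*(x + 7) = x^3 - 2*x^2 - 43*x + 140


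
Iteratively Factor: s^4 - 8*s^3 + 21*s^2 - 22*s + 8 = (s - 1)*(s^3 - 7*s^2 + 14*s - 8) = (s - 4)*(s - 1)*(s^2 - 3*s + 2) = (s - 4)*(s - 2)*(s - 1)*(s - 1)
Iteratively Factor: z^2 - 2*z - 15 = (z - 5)*(z + 3)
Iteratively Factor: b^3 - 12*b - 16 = (b - 4)*(b^2 + 4*b + 4) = (b - 4)*(b + 2)*(b + 2)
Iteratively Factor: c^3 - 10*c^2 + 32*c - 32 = (c - 4)*(c^2 - 6*c + 8) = (c - 4)*(c - 2)*(c - 4)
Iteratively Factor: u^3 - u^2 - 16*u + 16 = (u - 4)*(u^2 + 3*u - 4) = (u - 4)*(u - 1)*(u + 4)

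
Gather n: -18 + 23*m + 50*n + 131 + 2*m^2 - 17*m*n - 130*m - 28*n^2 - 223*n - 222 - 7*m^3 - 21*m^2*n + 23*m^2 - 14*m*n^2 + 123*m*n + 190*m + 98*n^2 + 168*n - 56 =-7*m^3 + 25*m^2 + 83*m + n^2*(70 - 14*m) + n*(-21*m^2 + 106*m - 5) - 165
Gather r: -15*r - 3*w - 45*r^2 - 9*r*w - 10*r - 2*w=-45*r^2 + r*(-9*w - 25) - 5*w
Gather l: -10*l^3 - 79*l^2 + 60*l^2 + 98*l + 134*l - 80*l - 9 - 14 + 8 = -10*l^3 - 19*l^2 + 152*l - 15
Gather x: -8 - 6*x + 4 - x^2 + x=-x^2 - 5*x - 4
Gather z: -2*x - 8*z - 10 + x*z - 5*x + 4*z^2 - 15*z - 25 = -7*x + 4*z^2 + z*(x - 23) - 35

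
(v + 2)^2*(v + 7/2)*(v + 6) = v^4 + 27*v^3/2 + 63*v^2 + 122*v + 84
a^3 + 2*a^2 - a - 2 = (a - 1)*(a + 1)*(a + 2)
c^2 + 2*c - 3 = (c - 1)*(c + 3)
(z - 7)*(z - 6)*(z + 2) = z^3 - 11*z^2 + 16*z + 84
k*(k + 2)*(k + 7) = k^3 + 9*k^2 + 14*k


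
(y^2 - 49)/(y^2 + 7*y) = (y - 7)/y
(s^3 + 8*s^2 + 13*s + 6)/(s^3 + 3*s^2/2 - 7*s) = 2*(s^3 + 8*s^2 + 13*s + 6)/(s*(2*s^2 + 3*s - 14))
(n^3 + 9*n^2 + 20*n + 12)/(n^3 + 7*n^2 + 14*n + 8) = (n + 6)/(n + 4)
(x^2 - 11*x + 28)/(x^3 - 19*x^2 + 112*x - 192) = (x^2 - 11*x + 28)/(x^3 - 19*x^2 + 112*x - 192)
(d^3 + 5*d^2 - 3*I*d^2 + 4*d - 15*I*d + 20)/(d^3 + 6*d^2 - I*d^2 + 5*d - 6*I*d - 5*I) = (d^2 - 3*I*d + 4)/(d^2 + d*(1 - I) - I)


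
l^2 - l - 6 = (l - 3)*(l + 2)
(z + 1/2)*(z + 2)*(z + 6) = z^3 + 17*z^2/2 + 16*z + 6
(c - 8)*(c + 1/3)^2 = c^3 - 22*c^2/3 - 47*c/9 - 8/9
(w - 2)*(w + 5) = w^2 + 3*w - 10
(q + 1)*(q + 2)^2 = q^3 + 5*q^2 + 8*q + 4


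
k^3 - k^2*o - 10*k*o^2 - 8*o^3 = (k - 4*o)*(k + o)*(k + 2*o)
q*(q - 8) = q^2 - 8*q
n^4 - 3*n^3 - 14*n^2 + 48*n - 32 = (n - 4)*(n - 2)*(n - 1)*(n + 4)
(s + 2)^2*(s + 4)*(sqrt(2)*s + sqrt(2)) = sqrt(2)*s^4 + 9*sqrt(2)*s^3 + 28*sqrt(2)*s^2 + 36*sqrt(2)*s + 16*sqrt(2)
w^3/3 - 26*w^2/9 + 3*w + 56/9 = (w/3 + 1/3)*(w - 7)*(w - 8/3)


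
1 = 1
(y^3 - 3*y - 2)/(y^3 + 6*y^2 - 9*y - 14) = (y + 1)/(y + 7)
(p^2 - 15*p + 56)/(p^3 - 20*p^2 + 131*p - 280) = 1/(p - 5)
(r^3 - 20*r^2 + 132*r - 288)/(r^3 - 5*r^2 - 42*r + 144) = (r^2 - 12*r + 36)/(r^2 + 3*r - 18)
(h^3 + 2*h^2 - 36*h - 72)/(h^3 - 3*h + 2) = (h^2 - 36)/(h^2 - 2*h + 1)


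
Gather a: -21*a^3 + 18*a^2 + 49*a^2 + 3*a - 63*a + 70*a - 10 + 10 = -21*a^3 + 67*a^2 + 10*a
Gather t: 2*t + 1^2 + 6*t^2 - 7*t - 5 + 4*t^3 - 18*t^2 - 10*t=4*t^3 - 12*t^2 - 15*t - 4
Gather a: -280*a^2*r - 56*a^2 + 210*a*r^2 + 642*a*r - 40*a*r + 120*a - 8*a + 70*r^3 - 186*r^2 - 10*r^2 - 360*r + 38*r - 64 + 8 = a^2*(-280*r - 56) + a*(210*r^2 + 602*r + 112) + 70*r^3 - 196*r^2 - 322*r - 56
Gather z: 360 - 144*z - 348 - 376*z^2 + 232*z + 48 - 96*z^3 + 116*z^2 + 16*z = -96*z^3 - 260*z^2 + 104*z + 60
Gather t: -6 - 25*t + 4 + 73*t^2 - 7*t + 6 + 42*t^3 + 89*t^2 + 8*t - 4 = 42*t^3 + 162*t^2 - 24*t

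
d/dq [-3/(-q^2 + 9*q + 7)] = 3*(9 - 2*q)/(-q^2 + 9*q + 7)^2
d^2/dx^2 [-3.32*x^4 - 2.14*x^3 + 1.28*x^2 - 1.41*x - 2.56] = -39.84*x^2 - 12.84*x + 2.56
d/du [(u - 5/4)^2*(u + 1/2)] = (4*u - 5)*(12*u - 1)/16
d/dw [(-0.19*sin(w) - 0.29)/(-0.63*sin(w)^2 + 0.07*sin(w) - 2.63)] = (-0.1197*sin(w)^2 - 0.3654*sin(w) + 0.52)*cos(w)/(0.3969*sin(w)^4 - 0.0882*sin(w)^3 + 3.3187*sin(w)^2 - 0.3682*sin(w) + 6.9169)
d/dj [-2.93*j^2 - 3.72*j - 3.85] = -5.86*j - 3.72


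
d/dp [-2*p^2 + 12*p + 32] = 12 - 4*p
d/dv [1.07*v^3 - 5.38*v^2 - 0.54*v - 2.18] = 3.21*v^2 - 10.76*v - 0.54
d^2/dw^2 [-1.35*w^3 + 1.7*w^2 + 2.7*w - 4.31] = 3.4 - 8.1*w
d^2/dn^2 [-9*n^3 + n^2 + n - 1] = 2 - 54*n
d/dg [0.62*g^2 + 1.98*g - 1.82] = 1.24*g + 1.98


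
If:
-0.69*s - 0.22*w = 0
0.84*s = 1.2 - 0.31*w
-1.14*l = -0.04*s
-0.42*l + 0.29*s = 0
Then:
No Solution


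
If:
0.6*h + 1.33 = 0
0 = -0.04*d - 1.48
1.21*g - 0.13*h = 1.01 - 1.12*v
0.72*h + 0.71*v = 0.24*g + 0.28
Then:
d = -37.00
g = -1.41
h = -2.22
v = 2.17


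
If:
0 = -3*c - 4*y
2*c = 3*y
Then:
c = 0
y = 0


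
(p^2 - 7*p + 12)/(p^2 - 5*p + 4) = (p - 3)/(p - 1)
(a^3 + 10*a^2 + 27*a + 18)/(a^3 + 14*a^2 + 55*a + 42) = (a + 3)/(a + 7)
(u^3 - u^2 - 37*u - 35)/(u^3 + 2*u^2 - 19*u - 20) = (u - 7)/(u - 4)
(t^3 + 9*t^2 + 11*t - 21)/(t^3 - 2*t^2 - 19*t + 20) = (t^2 + 10*t + 21)/(t^2 - t - 20)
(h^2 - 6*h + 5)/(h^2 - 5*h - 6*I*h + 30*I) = (h - 1)/(h - 6*I)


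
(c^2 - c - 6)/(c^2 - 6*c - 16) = (c - 3)/(c - 8)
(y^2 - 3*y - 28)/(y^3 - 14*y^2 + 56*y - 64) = (y^2 - 3*y - 28)/(y^3 - 14*y^2 + 56*y - 64)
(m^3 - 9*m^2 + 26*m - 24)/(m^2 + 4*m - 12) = (m^2 - 7*m + 12)/(m + 6)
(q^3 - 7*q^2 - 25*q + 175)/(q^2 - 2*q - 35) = q - 5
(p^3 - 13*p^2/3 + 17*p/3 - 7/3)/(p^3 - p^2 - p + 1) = (p - 7/3)/(p + 1)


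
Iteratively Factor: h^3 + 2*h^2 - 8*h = (h)*(h^2 + 2*h - 8) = h*(h - 2)*(h + 4)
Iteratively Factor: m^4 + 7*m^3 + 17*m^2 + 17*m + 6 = (m + 1)*(m^3 + 6*m^2 + 11*m + 6) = (m + 1)^2*(m^2 + 5*m + 6) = (m + 1)^2*(m + 2)*(m + 3)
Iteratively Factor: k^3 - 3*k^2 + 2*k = (k)*(k^2 - 3*k + 2) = k*(k - 2)*(k - 1)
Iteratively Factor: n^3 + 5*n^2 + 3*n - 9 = (n - 1)*(n^2 + 6*n + 9) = (n - 1)*(n + 3)*(n + 3)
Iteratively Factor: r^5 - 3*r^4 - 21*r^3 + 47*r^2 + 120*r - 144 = (r - 4)*(r^4 + r^3 - 17*r^2 - 21*r + 36) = (r - 4)*(r + 3)*(r^3 - 2*r^2 - 11*r + 12) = (r - 4)*(r - 1)*(r + 3)*(r^2 - r - 12) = (r - 4)^2*(r - 1)*(r + 3)*(r + 3)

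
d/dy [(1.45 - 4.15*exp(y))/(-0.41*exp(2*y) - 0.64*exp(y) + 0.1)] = (-1.7015*exp(2*y) + 1.189*exp(y) + 0.513)*exp(y)/(0.1681*exp(4*y) + 0.5248*exp(3*y) + 0.3276*exp(2*y) - 0.128*exp(y) + 0.01)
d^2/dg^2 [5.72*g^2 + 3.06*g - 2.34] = 11.4400000000000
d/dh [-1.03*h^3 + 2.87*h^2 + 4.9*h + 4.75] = -3.09*h^2 + 5.74*h + 4.9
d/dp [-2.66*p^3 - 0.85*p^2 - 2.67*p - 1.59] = -7.98*p^2 - 1.7*p - 2.67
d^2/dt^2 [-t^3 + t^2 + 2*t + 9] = 2 - 6*t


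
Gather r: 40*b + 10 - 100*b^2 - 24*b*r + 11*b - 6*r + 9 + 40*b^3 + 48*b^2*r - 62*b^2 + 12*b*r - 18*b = 40*b^3 - 162*b^2 + 33*b + r*(48*b^2 - 12*b - 6) + 19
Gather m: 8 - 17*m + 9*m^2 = 9*m^2 - 17*m + 8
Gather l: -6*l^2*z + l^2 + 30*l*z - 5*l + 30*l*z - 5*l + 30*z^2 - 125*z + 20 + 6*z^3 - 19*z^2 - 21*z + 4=l^2*(1 - 6*z) + l*(60*z - 10) + 6*z^3 + 11*z^2 - 146*z + 24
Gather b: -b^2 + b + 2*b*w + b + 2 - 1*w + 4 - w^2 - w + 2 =-b^2 + b*(2*w + 2) - w^2 - 2*w + 8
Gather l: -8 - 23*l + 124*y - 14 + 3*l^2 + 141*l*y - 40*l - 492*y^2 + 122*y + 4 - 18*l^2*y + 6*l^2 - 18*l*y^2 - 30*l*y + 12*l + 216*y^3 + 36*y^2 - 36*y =l^2*(9 - 18*y) + l*(-18*y^2 + 111*y - 51) + 216*y^3 - 456*y^2 + 210*y - 18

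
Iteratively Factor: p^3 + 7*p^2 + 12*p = (p + 3)*(p^2 + 4*p) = p*(p + 3)*(p + 4)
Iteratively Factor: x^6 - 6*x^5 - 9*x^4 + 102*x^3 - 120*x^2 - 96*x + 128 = (x - 1)*(x^5 - 5*x^4 - 14*x^3 + 88*x^2 - 32*x - 128) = (x - 4)*(x - 1)*(x^4 - x^3 - 18*x^2 + 16*x + 32) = (x - 4)^2*(x - 1)*(x^3 + 3*x^2 - 6*x - 8) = (x - 4)^2*(x - 1)*(x + 4)*(x^2 - x - 2) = (x - 4)^2*(x - 1)*(x + 1)*(x + 4)*(x - 2)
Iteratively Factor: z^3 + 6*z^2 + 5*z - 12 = (z + 4)*(z^2 + 2*z - 3) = (z + 3)*(z + 4)*(z - 1)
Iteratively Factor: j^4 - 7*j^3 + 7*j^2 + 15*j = (j - 5)*(j^3 - 2*j^2 - 3*j) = (j - 5)*(j + 1)*(j^2 - 3*j) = (j - 5)*(j - 3)*(j + 1)*(j)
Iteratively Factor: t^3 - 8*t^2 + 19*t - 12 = (t - 3)*(t^2 - 5*t + 4) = (t - 4)*(t - 3)*(t - 1)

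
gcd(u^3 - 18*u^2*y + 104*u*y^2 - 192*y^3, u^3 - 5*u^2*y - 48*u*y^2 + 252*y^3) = -u + 6*y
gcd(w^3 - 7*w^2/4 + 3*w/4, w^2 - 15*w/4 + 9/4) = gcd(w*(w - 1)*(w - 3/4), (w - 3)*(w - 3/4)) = w - 3/4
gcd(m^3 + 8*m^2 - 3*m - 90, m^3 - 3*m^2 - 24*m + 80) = m + 5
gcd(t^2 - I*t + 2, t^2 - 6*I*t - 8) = t - 2*I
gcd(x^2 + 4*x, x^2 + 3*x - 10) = 1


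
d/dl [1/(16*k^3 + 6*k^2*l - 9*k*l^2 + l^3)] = 3*(-2*k^2 + 6*k*l - l^2)/(16*k^3 + 6*k^2*l - 9*k*l^2 + l^3)^2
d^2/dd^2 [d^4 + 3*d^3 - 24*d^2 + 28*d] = 12*d^2 + 18*d - 48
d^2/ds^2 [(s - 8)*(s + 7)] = 2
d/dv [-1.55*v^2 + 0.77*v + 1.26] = 0.77 - 3.1*v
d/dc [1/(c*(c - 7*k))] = (c*(-c + 7*k) - (c - 7*k)^2)/(c^2*(c - 7*k)^3)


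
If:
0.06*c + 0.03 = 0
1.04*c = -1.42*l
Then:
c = -0.50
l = 0.37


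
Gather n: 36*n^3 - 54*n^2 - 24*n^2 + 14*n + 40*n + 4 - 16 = 36*n^3 - 78*n^2 + 54*n - 12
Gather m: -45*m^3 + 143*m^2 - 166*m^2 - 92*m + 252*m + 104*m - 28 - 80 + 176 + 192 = -45*m^3 - 23*m^2 + 264*m + 260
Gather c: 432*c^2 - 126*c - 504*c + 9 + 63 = 432*c^2 - 630*c + 72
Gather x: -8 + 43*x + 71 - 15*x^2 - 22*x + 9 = -15*x^2 + 21*x + 72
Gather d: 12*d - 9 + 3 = 12*d - 6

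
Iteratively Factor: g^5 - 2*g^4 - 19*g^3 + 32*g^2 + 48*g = (g)*(g^4 - 2*g^3 - 19*g^2 + 32*g + 48) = g*(g + 4)*(g^3 - 6*g^2 + 5*g + 12) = g*(g + 1)*(g + 4)*(g^2 - 7*g + 12) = g*(g - 4)*(g + 1)*(g + 4)*(g - 3)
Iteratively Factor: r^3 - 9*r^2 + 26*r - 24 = (r - 4)*(r^2 - 5*r + 6) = (r - 4)*(r - 2)*(r - 3)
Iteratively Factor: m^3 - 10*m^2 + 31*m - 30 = (m - 3)*(m^2 - 7*m + 10) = (m - 5)*(m - 3)*(m - 2)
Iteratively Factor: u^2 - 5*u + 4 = (u - 1)*(u - 4)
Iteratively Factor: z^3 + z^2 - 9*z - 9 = (z - 3)*(z^2 + 4*z + 3) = (z - 3)*(z + 1)*(z + 3)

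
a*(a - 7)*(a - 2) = a^3 - 9*a^2 + 14*a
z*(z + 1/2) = z^2 + z/2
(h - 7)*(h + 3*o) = h^2 + 3*h*o - 7*h - 21*o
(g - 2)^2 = g^2 - 4*g + 4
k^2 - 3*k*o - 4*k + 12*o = (k - 4)*(k - 3*o)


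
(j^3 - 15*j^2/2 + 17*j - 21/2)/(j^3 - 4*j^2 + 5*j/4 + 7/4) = 2*(j - 3)/(2*j + 1)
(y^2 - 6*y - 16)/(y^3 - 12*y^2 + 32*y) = (y + 2)/(y*(y - 4))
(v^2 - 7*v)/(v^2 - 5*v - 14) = v/(v + 2)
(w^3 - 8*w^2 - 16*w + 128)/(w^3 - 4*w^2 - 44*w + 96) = (w^2 - 16)/(w^2 + 4*w - 12)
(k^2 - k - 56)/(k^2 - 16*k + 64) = (k + 7)/(k - 8)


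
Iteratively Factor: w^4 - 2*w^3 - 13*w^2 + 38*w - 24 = (w + 4)*(w^3 - 6*w^2 + 11*w - 6) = (w - 2)*(w + 4)*(w^2 - 4*w + 3) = (w - 3)*(w - 2)*(w + 4)*(w - 1)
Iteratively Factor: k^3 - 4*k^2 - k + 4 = (k - 4)*(k^2 - 1) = (k - 4)*(k + 1)*(k - 1)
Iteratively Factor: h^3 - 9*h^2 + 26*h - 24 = (h - 4)*(h^2 - 5*h + 6) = (h - 4)*(h - 2)*(h - 3)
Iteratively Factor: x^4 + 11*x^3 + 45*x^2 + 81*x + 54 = (x + 3)*(x^3 + 8*x^2 + 21*x + 18) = (x + 3)^2*(x^2 + 5*x + 6) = (x + 2)*(x + 3)^2*(x + 3)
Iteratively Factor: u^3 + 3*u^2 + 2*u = (u)*(u^2 + 3*u + 2) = u*(u + 2)*(u + 1)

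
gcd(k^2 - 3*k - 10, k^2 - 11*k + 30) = k - 5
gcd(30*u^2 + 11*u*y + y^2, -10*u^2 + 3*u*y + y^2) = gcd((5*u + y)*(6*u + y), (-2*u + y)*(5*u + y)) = 5*u + y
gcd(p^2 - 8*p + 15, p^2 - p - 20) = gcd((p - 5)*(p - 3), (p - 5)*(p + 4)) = p - 5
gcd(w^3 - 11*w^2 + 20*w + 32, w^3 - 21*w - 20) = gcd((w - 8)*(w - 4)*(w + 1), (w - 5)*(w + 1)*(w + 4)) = w + 1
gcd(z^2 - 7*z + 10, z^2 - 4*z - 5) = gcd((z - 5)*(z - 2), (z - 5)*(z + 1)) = z - 5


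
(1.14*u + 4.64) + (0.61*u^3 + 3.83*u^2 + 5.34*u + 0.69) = 0.61*u^3 + 3.83*u^2 + 6.48*u + 5.33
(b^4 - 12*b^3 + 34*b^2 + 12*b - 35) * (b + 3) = b^5 - 9*b^4 - 2*b^3 + 114*b^2 + b - 105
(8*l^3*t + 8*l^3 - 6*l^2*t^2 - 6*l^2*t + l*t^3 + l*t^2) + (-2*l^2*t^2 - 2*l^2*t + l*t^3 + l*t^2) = 8*l^3*t + 8*l^3 - 8*l^2*t^2 - 8*l^2*t + 2*l*t^3 + 2*l*t^2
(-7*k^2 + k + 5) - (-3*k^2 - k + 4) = -4*k^2 + 2*k + 1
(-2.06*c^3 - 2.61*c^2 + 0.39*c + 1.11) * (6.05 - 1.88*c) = 3.8728*c^4 - 7.5562*c^3 - 16.5237*c^2 + 0.2727*c + 6.7155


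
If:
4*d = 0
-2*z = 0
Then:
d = 0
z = 0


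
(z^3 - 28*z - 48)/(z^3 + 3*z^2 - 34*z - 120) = (z + 2)/(z + 5)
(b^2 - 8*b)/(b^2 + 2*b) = (b - 8)/(b + 2)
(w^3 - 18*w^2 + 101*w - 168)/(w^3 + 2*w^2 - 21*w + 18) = (w^2 - 15*w + 56)/(w^2 + 5*w - 6)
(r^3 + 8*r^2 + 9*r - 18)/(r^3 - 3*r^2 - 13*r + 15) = (r + 6)/(r - 5)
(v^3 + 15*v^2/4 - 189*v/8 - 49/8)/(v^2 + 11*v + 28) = (8*v^2 - 26*v - 7)/(8*(v + 4))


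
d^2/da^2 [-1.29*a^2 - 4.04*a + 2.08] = -2.58000000000000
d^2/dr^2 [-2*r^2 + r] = -4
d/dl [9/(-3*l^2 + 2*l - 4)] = 18*(3*l - 1)/(3*l^2 - 2*l + 4)^2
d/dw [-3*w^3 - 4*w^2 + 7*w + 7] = -9*w^2 - 8*w + 7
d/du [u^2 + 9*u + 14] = 2*u + 9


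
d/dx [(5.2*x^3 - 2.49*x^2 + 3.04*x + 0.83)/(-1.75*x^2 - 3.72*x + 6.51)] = (-9.1*x^4 - 38.688*x^3 + 116.1388*x^2 - 29.5148*x + 22.878)/(3.0625*x^4 + 13.02*x^3 - 8.9466*x^2 - 48.4344*x + 42.3801)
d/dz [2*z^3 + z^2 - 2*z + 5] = 6*z^2 + 2*z - 2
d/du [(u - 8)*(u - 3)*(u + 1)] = 3*u^2 - 20*u + 13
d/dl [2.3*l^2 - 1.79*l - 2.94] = 4.6*l - 1.79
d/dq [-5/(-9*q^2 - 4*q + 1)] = 10*(-9*q - 2)/(9*q^2 + 4*q - 1)^2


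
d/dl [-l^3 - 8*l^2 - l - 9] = -3*l^2 - 16*l - 1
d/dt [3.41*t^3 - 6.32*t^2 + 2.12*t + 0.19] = 10.23*t^2 - 12.64*t + 2.12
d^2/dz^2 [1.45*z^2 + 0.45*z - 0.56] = 2.90000000000000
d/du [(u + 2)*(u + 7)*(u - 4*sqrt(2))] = 3*u^2 - 8*sqrt(2)*u + 18*u - 36*sqrt(2) + 14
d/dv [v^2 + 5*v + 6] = 2*v + 5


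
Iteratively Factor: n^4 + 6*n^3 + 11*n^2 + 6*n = (n + 1)*(n^3 + 5*n^2 + 6*n) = (n + 1)*(n + 2)*(n^2 + 3*n) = n*(n + 1)*(n + 2)*(n + 3)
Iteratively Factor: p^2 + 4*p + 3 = (p + 1)*(p + 3)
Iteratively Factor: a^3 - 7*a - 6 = (a - 3)*(a^2 + 3*a + 2) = (a - 3)*(a + 1)*(a + 2)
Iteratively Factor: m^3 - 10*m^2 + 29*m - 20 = (m - 1)*(m^2 - 9*m + 20) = (m - 4)*(m - 1)*(m - 5)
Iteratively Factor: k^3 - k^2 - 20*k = (k)*(k^2 - k - 20) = k*(k - 5)*(k + 4)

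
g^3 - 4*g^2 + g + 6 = (g - 3)*(g - 2)*(g + 1)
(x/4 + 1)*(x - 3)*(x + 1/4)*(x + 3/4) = x^4/4 + x^3/2 - 173*x^2/64 - 189*x/64 - 9/16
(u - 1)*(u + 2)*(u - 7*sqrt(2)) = u^3 - 7*sqrt(2)*u^2 + u^2 - 7*sqrt(2)*u - 2*u + 14*sqrt(2)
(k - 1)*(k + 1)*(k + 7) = k^3 + 7*k^2 - k - 7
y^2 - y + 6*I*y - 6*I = (y - 1)*(y + 6*I)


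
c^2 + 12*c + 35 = (c + 5)*(c + 7)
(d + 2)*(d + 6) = d^2 + 8*d + 12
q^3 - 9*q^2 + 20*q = q*(q - 5)*(q - 4)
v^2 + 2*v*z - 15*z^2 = (v - 3*z)*(v + 5*z)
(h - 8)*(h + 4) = h^2 - 4*h - 32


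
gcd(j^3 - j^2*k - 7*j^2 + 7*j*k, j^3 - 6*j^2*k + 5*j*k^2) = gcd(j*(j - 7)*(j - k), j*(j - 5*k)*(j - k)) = j^2 - j*k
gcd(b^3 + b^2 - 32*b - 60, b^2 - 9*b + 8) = 1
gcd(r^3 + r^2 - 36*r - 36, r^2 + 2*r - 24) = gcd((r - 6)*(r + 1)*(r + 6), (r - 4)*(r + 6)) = r + 6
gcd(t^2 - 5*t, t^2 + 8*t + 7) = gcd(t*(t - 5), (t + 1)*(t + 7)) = 1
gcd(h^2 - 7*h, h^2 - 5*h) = h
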